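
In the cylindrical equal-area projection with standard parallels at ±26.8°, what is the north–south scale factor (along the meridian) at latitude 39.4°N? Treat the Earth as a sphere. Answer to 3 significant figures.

0.866

For cylindrical equal-area with standard parallel φ₀, h = cos φ / cos φ₀ and k = cos φ₀ / cos φ, so h·k = 1.
h = cos 39.4° / cos 26.8° = 0.7727/0.8926 = 0.8657.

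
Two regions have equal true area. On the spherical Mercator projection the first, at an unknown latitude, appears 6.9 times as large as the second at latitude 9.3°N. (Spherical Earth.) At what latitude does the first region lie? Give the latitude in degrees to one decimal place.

67.9°

On Mercator, (apparent₁)/(apparent₂) = sec²φ₁ / sec²φ₂ when true areas are equal.
cos²φ₂ / cos²φ₁ = 6.9  ⇒  cos φ₁ = cos 9.3° / √6.9 = 0.9869/2.627 = 0.3757.
φ₁ = arccos(0.3757) ≈ 67.9°.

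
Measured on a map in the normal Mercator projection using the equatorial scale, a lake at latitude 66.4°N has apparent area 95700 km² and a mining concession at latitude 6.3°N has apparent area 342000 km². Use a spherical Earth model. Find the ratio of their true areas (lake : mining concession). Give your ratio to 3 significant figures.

Since Mercator area scale is 1/cos²φ, the true area equals the apparent area multiplied by cos²φ.
True area of lake: 95700 × cos²(66.4°) = 95700 × 0.1603 = 15340 km².
True area of mining concession: 342000 × cos²(6.3°) = 342000 × 0.9880 = 337900 km².
Ratio = 15340 / 337900 ≈ 0.0454.

0.0454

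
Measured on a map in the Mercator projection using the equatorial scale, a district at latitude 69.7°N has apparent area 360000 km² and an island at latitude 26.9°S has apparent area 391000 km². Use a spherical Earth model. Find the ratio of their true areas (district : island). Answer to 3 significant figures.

Mercator's areal exaggeration is sec²φ; hence true area = (apparent area) · cos²φ.
True area of district: 360000 × cos²(69.7°) = 360000 × 0.1204 = 43330 km².
True area of island: 391000 × cos²(26.9°) = 391000 × 0.7953 = 311000 km².
Ratio = 43330 / 311000 ≈ 0.139.

0.139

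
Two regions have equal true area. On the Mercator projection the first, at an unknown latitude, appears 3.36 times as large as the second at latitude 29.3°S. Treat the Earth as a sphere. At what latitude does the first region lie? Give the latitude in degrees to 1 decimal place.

On Mercator, (apparent₁)/(apparent₂) = sec²φ₁ / sec²φ₂ when true areas are equal.
cos²φ₂ / cos²φ₁ = 3.36  ⇒  cos φ₁ = cos 29.3° / √3.36 = 0.8721/1.833 = 0.4758.
φ₁ = arccos(0.4758) ≈ 61.6°.

61.6°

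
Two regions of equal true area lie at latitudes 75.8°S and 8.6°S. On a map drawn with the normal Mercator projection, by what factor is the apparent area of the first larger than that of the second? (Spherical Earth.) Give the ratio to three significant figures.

Mercator is conformal with k = sec φ, so areal scale = k² = sec²φ.
At 75.8°: sec²(75.8°) = 1/0.2453² = 16.62.
At 8.6°: sec²(8.6°) = 1/0.9888² = 1.023.
Ratio = 16.62/1.023 = cos²(8.6°)/cos²(75.8°) ≈ 16.2.

16.2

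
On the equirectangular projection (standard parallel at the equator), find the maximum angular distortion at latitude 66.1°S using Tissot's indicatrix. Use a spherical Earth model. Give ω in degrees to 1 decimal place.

In the plate carrée (x = Rλ, y = Rφ), meridians are true-scale (h = 1) and parallels are stretched by k = sec φ.
At 66.1°: h = 1.000, k = 2.468; principal scales a = 2.468, b = 1.000.
sin(ω/2) = (a − b)/(a + b) = 1.468/3.468 = 0.4233, so ω = 2 arcsin(0.4233) ≈ 50.1°.

50.1°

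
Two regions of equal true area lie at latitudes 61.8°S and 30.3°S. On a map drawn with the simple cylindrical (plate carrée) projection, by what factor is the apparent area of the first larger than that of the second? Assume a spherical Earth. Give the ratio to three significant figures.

Plate carrée maps x = Rλ, y = Rφ. The meridian scale is h = 1 and the parallel scale is k = 1/cos φ = sec φ.
Areal scale at 61.8°: h·k = 1.000 × 2.116 = 2.116.
Areal scale at 30.3°: h·k = 1.000 × 1.158 = 1.158.
Ratio = 2.116/1.158 ≈ 1.83.

1.83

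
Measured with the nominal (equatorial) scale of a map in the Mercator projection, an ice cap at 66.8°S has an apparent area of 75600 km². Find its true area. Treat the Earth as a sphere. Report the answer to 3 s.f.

11700 km²

For Mercator, h = k = sec φ (a conformal cylindrical projection has a single point scale, 1/cos φ).
Areal scale = k² = sec²φ = 1/cos²(66.8°) = 1/0.3939² = 6.444.
True area = apparent / (areal scale) = 75600 / 6.444 ≈ 11700 km².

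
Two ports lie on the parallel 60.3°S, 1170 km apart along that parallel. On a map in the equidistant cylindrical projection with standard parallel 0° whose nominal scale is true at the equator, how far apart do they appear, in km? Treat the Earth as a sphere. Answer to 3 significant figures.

Plate carrée maps x = Rλ, y = Rφ. The meridian scale is h = 1 and the parallel scale is k = 1/cos φ = sec φ.
Along the parallel, k = sec 60.3° = 1/0.4955 = 2.018.
Map distance = 1170 × 2.018 ≈ 2360 km.

2360 km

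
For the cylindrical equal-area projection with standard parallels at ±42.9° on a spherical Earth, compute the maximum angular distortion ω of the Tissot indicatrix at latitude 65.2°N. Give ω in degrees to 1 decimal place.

A cylindrical equal-area projection with standard parallel φ₀ has meridian scale h = cos φ / cos φ₀ and parallel scale k = cos φ₀ / cos φ (so areas are preserved, h·k = 1).
At 65.2°: h = 0.5726, k = 1.746; principal scales a = 1.746, b = 0.5726.
sin(ω/2) = (a − b)/(a + b) = 1.174/2.319 = 0.5062, so ω = 2 arcsin(0.5062) ≈ 60.8°.

60.8°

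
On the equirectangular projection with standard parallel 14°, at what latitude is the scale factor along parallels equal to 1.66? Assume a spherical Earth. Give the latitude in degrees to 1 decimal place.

54.2°

The equidistant cylindrical projection with φ₀ = 14° has h = 1 (meridians true) and k = cos φ₀ / cos φ along parallels.
k = cos φ₀ / cos φ = 1.66  ⇒  cos φ = cos 14° / 1.66 = 0.5845.
φ = arccos(0.5845) ≈ 54.2°.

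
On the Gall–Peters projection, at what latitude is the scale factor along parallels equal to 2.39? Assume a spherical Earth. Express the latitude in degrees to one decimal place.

Gall–Peters is a cylindrical equal-area projection with standard parallels at ±45°. Cylindrical equal-area (φ₀ = 45°): h = cos φ / cos 45° along meridians, k = cos 45° / cos φ along parallels; h·k = 1.
k = cos φ₀ / cos φ = 2.39  ⇒  cos φ = cos 45° / 2.39 = 0.2959.
φ = arccos(0.2959) ≈ 72.8°.

72.8°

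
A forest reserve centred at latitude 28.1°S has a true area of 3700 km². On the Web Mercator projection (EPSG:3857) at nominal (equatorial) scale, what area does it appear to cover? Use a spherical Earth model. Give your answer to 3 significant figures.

For Mercator, h = k = sec φ (a conformal cylindrical projection has a single point scale, 1/cos φ).
Areal scale = k² = sec²φ = 1/cos²(28.1°) = 1/0.8821² = 1.285.
Apparent area = 3700 × 1.285 ≈ 4750 km².

4750 km²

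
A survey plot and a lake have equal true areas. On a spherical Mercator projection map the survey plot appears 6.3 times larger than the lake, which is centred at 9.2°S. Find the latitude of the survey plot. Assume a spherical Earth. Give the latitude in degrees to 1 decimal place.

66.8°

On Mercator, (apparent₁)/(apparent₂) = sec²φ₁ / sec²φ₂ when true areas are equal.
cos²φ₂ / cos²φ₁ = 6.3  ⇒  cos φ₁ = cos 9.2° / √6.3 = 0.9871/2.510 = 0.3933.
φ₁ = arccos(0.3933) ≈ 66.8°.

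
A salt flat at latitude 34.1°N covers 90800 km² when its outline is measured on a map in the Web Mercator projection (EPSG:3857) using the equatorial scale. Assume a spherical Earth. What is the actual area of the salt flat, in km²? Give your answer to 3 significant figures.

Mercator is conformal, so the point scale is isotropic: h = k = sec φ = 1/cos φ.
Areal scale = k² = sec²φ = 1/cos²(34.1°) = 1/0.8281² = 1.458.
True area = apparent / (areal scale) = 90800 / 1.458 ≈ 62300 km².

62300 km²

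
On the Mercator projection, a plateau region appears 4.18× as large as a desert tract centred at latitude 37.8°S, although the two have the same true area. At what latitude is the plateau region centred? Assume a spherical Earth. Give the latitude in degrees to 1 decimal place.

Mercator areal scale is sec²φ, so apparent-area ratio = sec²φ₁ / sec²φ₂ = cos²φ₂ / cos²φ₁.
cos²φ₂ / cos²φ₁ = 4.18  ⇒  cos φ₁ = cos 37.8° / √4.18 = 0.7902/2.045 = 0.3865.
φ₁ = arccos(0.3865) ≈ 67.3°.

67.3°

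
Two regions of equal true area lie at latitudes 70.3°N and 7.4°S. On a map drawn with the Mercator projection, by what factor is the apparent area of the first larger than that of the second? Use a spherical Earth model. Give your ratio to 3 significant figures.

On Mercator, area is exaggerated by sec²φ = 1/cos²φ.
At 70.3°: sec²(70.3°) = 1/0.3371² = 8.800.
At 7.4°: sec²(7.4°) = 1/0.9917² = 1.017.
Ratio = 8.800/1.017 = cos²(7.4°)/cos²(70.3°) ≈ 8.65.

8.65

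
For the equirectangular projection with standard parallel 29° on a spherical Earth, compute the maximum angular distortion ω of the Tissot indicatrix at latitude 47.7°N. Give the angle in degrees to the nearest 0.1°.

The equidistant cylindrical projection with φ₀ = 29° has h = 1 (meridians true) and k = cos φ₀ / cos φ along parallels.
At 47.7°: h = 1.000, k = 1.300; principal scales a = 1.300, b = 1.000.
sin(ω/2) = (a − b)/(a + b) = 0.2996/2.300 = 0.1303, so ω = 2 arcsin(0.1303) ≈ 15.0°.

15.0°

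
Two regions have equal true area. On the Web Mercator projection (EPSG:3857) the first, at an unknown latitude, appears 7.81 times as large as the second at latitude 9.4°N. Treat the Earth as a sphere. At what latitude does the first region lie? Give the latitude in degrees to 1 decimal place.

For equal true areas on Mercator, apparent areas scale as sec²φ, so the ratio is cos²φ₂ / cos²φ₁.
cos²φ₂ / cos²φ₁ = 7.81  ⇒  cos φ₁ = cos 9.4° / √7.81 = 0.9866/2.795 = 0.3530.
φ₁ = arccos(0.3530) ≈ 69.3°.

69.3°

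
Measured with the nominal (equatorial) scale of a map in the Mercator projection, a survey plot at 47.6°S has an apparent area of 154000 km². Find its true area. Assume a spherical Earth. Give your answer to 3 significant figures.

70000 km²

For Mercator, h = k = sec φ (a conformal cylindrical projection has a single point scale, 1/cos φ).
Areal scale = k² = sec²φ = 1/cos²(47.6°) = 1/0.6743² = 2.199.
True area = apparent / (areal scale) = 154000 / 2.199 ≈ 70000 km².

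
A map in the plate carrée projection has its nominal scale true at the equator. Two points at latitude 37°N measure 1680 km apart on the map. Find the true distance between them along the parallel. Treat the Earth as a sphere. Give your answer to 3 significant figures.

1340 km

Plate carrée maps x = Rλ, y = Rφ. The meridian scale is h = 1 and the parallel scale is k = 1/cos φ = sec φ.
Along the parallel at 37°, map distances are exaggerated by k = sec 37° = 1.252.
True distance = 1680 / 1.252 = 1680 × cos 37° ≈ 1340 km.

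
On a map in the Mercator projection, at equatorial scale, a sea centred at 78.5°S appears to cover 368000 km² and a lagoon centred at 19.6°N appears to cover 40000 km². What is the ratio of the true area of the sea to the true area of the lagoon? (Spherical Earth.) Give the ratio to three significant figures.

0.412

Since Mercator area scale is 1/cos²φ, the true area equals the apparent area multiplied by cos²φ.
True area of sea: 368000 × cos²(78.5°) = 368000 × 0.03975 = 14630 km².
True area of lagoon: 40000 × cos²(19.6°) = 40000 × 0.8875 = 35500 km².
Ratio = 14630 / 35500 ≈ 0.412.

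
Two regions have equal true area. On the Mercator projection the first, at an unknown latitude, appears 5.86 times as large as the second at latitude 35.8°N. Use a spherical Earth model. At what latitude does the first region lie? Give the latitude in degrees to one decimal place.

On Mercator, (apparent₁)/(apparent₂) = sec²φ₁ / sec²φ₂ when true areas are equal.
cos²φ₂ / cos²φ₁ = 5.86  ⇒  cos φ₁ = cos 35.8° / √5.86 = 0.8111/2.421 = 0.3350.
φ₁ = arccos(0.3350) ≈ 70.4°.

70.4°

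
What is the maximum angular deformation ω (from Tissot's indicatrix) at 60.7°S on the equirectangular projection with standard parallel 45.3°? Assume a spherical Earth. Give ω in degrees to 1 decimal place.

With standard parallel φ₀ = 45.3°, the equirectangular projection gives x = Rλ cos φ₀, y = Rφ, so h = 1 and k = cos 45.3° / cos φ.
At 60.7°: h = 1.000, k = 1.437; principal scales a = 1.437, b = 1.000.
sin(ω/2) = (a − b)/(a + b) = 0.4373/2.437 = 0.1794, so ω = 2 arcsin(0.1794) ≈ 20.7°.

20.7°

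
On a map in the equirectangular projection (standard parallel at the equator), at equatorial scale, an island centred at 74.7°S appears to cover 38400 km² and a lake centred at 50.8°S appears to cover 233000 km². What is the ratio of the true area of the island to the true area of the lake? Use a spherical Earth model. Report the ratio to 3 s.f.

On the plate carrée, areal scale = h·k = 1 × sec φ, so true area = apparent × cos φ.
True area of island: 38400 × cos(74.7°) = 38400 × 0.2639 = 10130 km².
True area of lake: 233000 × cos(50.8°) = 233000 × 0.6320 = 147300 km².
Ratio = 10130 / 147300 ≈ 0.0688.

0.0688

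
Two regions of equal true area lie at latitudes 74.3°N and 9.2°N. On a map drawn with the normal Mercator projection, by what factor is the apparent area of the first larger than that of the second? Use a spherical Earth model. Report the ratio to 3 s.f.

Mercator is conformal with k = sec φ, so areal scale = k² = sec²φ.
At 74.3°: sec²(74.3°) = 1/0.2706² = 13.66.
At 9.2°: sec²(9.2°) = 1/0.9871² = 1.026.
Ratio = 13.66/1.026 = cos²(9.2°)/cos²(74.3°) ≈ 13.3.

13.3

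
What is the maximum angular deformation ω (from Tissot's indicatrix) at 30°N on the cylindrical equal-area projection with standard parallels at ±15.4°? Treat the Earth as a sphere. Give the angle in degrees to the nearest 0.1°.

12.3°

For cylindrical equal-area with standard parallel φ₀, h = cos φ / cos φ₀ and k = cos φ₀ / cos φ, so h·k = 1.
At 30°: h = 0.8983, k = 1.113; principal scales a = 1.113, b = 0.8983.
sin(ω/2) = (a − b)/(a + b) = 0.2150/2.012 = 0.1069, so ω = 2 arcsin(0.1069) ≈ 12.3°.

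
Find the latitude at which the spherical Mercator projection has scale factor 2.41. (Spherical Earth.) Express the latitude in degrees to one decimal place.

Mercator scale is k = sec φ = 1/cos φ.
1/cos φ = 2.41  ⇒  cos φ = 0.4149  ⇒  φ = arccos(0.4149) ≈ 65.5°.

65.5°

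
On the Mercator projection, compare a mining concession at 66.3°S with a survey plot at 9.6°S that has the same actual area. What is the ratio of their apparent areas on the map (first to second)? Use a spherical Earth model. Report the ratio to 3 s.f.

6.02

Mercator areal scale is sec²φ.
At 66.3°: sec²(66.3°) = 1/0.4019² = 6.190.
At 9.6°: sec²(9.6°) = 1/0.9860² = 1.029.
Ratio = 6.190/1.029 = cos²(9.6°)/cos²(66.3°) ≈ 6.02.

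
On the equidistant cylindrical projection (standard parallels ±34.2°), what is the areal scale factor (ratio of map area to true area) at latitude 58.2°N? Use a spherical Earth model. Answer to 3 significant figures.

1.57

The equidistant cylindrical projection with φ₀ = 34.2° has h = 1 (meridians true) and k = cos φ₀ / cos φ along parallels.
Areal scale = h·k = 1 × cos φ₀ / cos φ; at 58.2°, h = 1.000, k = 1.570, so h·k = 1.570.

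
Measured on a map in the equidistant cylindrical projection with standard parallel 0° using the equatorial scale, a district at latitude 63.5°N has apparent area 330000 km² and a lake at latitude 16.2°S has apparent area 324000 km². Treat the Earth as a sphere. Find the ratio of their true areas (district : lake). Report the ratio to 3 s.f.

0.473

Plate carrée has h = 1 and k = sec φ, giving areal scale sec φ; true area = (apparent area) · cos φ.
True area of district: 330000 × cos(63.5°) = 330000 × 0.4462 = 147200 km².
True area of lake: 324000 × cos(16.2°) = 324000 × 0.9603 = 311100 km².
Ratio = 147200 / 311100 ≈ 0.473.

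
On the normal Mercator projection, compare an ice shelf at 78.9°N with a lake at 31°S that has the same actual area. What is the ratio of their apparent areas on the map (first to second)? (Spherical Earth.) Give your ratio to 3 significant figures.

19.8

Mercator is conformal with k = sec φ, so areal scale = k² = sec²φ.
At 78.9°: sec²(78.9°) = 1/0.1925² = 26.98.
At 31°: sec²(31°) = 1/0.8572² = 1.361.
Ratio = 26.98/1.361 = cos²(31°)/cos²(78.9°) ≈ 19.8.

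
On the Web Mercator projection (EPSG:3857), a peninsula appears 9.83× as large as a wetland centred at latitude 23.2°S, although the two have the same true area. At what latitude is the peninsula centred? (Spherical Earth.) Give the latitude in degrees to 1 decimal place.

73.0°

For equal true areas on Mercator, apparent areas scale as sec²φ, so the ratio is cos²φ₂ / cos²φ₁.
cos²φ₂ / cos²φ₁ = 9.83  ⇒  cos φ₁ = cos 23.2° / √9.83 = 0.9191/3.135 = 0.2932.
φ₁ = arccos(0.2932) ≈ 73.0°.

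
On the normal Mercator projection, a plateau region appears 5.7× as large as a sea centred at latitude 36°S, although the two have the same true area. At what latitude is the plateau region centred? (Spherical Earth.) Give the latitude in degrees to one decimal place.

For equal true areas on Mercator, apparent areas scale as sec²φ, so the ratio is cos²φ₂ / cos²φ₁.
cos²φ₂ / cos²φ₁ = 5.7  ⇒  cos φ₁ = cos 36° / √5.7 = 0.8090/2.387 = 0.3389.
φ₁ = arccos(0.3389) ≈ 70.2°.

70.2°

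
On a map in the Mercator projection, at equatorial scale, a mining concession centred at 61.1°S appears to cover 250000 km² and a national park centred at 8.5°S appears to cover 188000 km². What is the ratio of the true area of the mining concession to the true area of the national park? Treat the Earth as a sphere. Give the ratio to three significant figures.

On Mercator the areal scale is sec²φ, so true area = apparent × cos²φ.
True area of mining concession: 250000 × cos²(61.1°) = 250000 × 0.2336 = 58390 km².
True area of national park: 188000 × cos²(8.5°) = 188000 × 0.9782 = 183900 km².
Ratio = 58390 / 183900 ≈ 0.318.

0.318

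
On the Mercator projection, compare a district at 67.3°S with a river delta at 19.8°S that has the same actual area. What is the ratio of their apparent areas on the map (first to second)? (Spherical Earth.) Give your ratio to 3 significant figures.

Mercator areal scale is sec²φ.
At 67.3°: sec²(67.3°) = 1/0.3859² = 6.715.
At 19.8°: sec²(19.8°) = 1/0.9409² = 1.130.
Ratio = 6.715/1.130 = cos²(19.8°)/cos²(67.3°) ≈ 5.94.

5.94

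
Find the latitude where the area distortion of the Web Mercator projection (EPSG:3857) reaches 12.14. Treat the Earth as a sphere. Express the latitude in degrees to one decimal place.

Mercator areal scale is sec²φ.
sec²φ = 12.14  ⇒  cos²φ = 0.08237  ⇒  cos φ = 0.2870.
φ = arccos(0.2870) ≈ 73.3°.

73.3°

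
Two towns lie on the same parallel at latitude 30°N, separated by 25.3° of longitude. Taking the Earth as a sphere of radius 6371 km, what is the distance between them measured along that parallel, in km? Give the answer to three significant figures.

Arc length along a parallel = R cos φ · Δλ (with Δλ in radians).
= 6371 × cos 30° × (25.3° × π/180) = 6371 × 0.8660 × 0.4416 ≈ 2440 km.

2440 km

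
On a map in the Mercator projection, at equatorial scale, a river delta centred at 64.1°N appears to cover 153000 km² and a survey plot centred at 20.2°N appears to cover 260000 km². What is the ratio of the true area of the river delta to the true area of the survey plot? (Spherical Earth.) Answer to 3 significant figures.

On Mercator the areal scale is sec²φ, so true area = apparent × cos²φ.
True area of river delta: 153000 × cos²(64.1°) = 153000 × 0.1908 = 29190 km².
True area of survey plot: 260000 × cos²(20.2°) = 260000 × 0.8808 = 229000 km².
Ratio = 29190 / 229000 ≈ 0.127.

0.127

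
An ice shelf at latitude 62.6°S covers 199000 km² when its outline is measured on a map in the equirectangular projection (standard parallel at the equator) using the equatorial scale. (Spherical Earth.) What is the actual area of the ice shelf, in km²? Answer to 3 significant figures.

91600 km²

For the equirectangular projection with φ₀ = 0 (plate carrée), h = 1 along meridians and k = sec φ along parallels.
Areal scale = h·k = 1 × sec φ; at 62.6°, h = 1.000, k = 2.173, so h·k = 2.173.
True area = apparent / (areal scale) = 199000 / 2.173 ≈ 91600 km².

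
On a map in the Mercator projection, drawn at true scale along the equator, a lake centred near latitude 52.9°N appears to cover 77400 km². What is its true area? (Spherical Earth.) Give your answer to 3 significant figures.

28200 km²

For Mercator, h = k = sec φ (a conformal cylindrical projection has a single point scale, 1/cos φ).
Areal scale = k² = sec²φ = 1/cos²(52.9°) = 1/0.6032² = 2.748.
True area = apparent / (areal scale) = 77400 / 2.748 ≈ 28200 km².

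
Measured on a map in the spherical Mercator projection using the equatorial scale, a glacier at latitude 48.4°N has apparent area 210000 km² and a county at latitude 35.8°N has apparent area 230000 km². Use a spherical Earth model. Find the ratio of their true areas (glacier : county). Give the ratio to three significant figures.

Since Mercator area scale is 1/cos²φ, the true area equals the apparent area multiplied by cos²φ.
True area of glacier: 210000 × cos²(48.4°) = 210000 × 0.4408 = 92570 km².
True area of county: 230000 × cos²(35.8°) = 230000 × 0.6578 = 151300 km².
Ratio = 92570 / 151300 ≈ 0.612.

0.612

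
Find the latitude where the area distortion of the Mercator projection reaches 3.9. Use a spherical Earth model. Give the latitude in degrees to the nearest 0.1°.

Mercator areal scale is sec²φ.
sec²φ = 3.9  ⇒  cos²φ = 0.2564  ⇒  cos φ = 0.5064.
φ = arccos(0.5064) ≈ 59.6°.

59.6°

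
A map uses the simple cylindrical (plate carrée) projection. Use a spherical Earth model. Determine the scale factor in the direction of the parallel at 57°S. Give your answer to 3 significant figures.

1.84

Plate carrée maps x = Rλ, y = Rφ. The meridian scale is h = 1 and the parallel scale is k = 1/cos φ = sec φ.
k = 1/cos 57° = 1/0.5446 = 1.836.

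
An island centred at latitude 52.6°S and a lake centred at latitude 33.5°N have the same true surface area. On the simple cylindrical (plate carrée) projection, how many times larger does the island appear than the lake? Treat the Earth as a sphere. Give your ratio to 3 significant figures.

For the equirectangular projection with φ₀ = 0 (plate carrée), h = 1 along meridians and k = sec φ along parallels.
Areal scale at 52.6°: h·k = 1.000 × 1.646 = 1.646.
Areal scale at 33.5°: h·k = 1.000 × 1.199 = 1.199.
Ratio = 1.646/1.199 ≈ 1.37.

1.37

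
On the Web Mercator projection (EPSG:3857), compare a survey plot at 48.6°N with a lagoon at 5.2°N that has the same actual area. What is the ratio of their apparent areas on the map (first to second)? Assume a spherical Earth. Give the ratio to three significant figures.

2.27

Mercator is conformal with k = sec φ, so areal scale = k² = sec²φ.
At 48.6°: sec²(48.6°) = 1/0.6613² = 2.287.
At 5.2°: sec²(5.2°) = 1/0.9959² = 1.008.
Ratio = 2.287/1.008 = cos²(5.2°)/cos²(48.6°) ≈ 2.27.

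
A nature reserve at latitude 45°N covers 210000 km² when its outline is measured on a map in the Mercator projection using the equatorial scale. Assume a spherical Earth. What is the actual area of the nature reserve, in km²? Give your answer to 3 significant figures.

Mercator is conformal, so the point scale is isotropic: h = k = sec φ = 1/cos φ.
Areal scale = k² = sec²φ = 1/cos²(45°) = 1/0.7071² = 2.000.
True area = apparent / (areal scale) = 210000 / 2.000 ≈ 105000 km².

105000 km²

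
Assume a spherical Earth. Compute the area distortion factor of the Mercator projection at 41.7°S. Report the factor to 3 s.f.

1.79

The Mercator projection is conformal; its linear scale factor is the same in every direction and equals sec φ = 1/cos φ.
Areal scale = k² = sec²φ = 1/cos²(41.7°) = 1/0.7466² = 1.794.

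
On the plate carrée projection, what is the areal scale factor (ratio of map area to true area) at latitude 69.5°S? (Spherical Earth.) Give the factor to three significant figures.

2.86

For the equirectangular projection with φ₀ = 0 (plate carrée), h = 1 along meridians and k = sec φ along parallels.
Areal scale = h·k = 1 × sec φ; at 69.5°, h = 1.000, k = 2.855, so h·k = 2.855.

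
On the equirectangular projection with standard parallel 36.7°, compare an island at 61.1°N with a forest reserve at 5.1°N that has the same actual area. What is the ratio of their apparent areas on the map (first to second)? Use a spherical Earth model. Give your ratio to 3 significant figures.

With standard parallel φ₀ = 36.7°, the equirectangular projection gives x = Rλ cos φ₀, y = Rφ, so h = 1 and k = cos 36.7° / cos φ.
Areal scale at 61.1°: h·k = 1.000 × 1.659 = 1.659.
Areal scale at 5.1°: h·k = 1.000 × 0.8050 = 0.8050.
Ratio = 1.659/0.8050 ≈ 2.06.

2.06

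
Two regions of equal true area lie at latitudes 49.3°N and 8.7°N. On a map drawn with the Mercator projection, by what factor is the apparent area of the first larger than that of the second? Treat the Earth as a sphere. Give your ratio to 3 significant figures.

On Mercator, area is exaggerated by sec²φ = 1/cos²φ.
At 49.3°: sec²(49.3°) = 1/0.6521² = 2.352.
At 8.7°: sec²(8.7°) = 1/0.9885² = 1.023.
Ratio = 2.352/1.023 = cos²(8.7°)/cos²(49.3°) ≈ 2.30.

2.30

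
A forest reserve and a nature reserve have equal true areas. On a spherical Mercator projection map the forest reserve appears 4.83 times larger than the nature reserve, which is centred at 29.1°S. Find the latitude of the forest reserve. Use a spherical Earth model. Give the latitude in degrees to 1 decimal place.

Mercator areal scale is sec²φ, so apparent-area ratio = sec²φ₁ / sec²φ₂ = cos²φ₂ / cos²φ₁.
cos²φ₂ / cos²φ₁ = 4.83  ⇒  cos φ₁ = cos 29.1° / √4.83 = 0.8738/2.198 = 0.3976.
φ₁ = arccos(0.3976) ≈ 66.6°.

66.6°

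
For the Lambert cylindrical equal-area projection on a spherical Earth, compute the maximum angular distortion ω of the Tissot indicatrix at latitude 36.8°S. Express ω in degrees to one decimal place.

The Lambert cylindrical equal-area projection is the cylindrical equal-area projection with its standard parallel at the equator (φ₀ = 0). For cylindrical equal-area with standard parallel φ₀, h = cos φ / cos φ₀ and k = cos φ₀ / cos φ, so h·k = 1.
At 36.8°: h = 0.8007, k = 1.249; principal scales a = 1.249, b = 0.8007.
sin(ω/2) = (a − b)/(a + b) = 0.4481/2.050 = 0.2186, so ω = 2 arcsin(0.2186) ≈ 25.3°.

25.3°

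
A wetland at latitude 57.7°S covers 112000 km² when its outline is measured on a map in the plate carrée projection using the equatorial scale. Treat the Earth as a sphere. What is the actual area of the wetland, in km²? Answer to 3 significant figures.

59800 km²

Plate carrée maps x = Rλ, y = Rφ. The meridian scale is h = 1 and the parallel scale is k = 1/cos φ = sec φ.
Areal scale = h·k = 1 × sec φ; at 57.7°, h = 1.000, k = 1.871, so h·k = 1.871.
True area = apparent / (areal scale) = 112000 / 1.871 ≈ 59800 km².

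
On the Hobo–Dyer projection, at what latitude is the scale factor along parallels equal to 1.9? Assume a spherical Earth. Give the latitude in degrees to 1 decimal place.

Hobo–Dyer is a cylindrical equal-area projection with standard parallels at ±37.5°. A cylindrical equal-area projection with standard parallel φ₀ has meridian scale h = cos φ / cos φ₀ and parallel scale k = cos φ₀ / cos φ (so areas are preserved, h·k = 1).
k = cos φ₀ / cos φ = 1.9  ⇒  cos φ = cos 37.5° / 1.9 = 0.4176.
φ = arccos(0.4176) ≈ 65.3°.

65.3°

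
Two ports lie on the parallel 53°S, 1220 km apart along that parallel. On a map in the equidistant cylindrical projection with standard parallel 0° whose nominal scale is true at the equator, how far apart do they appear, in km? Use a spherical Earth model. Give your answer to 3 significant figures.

2030 km

Plate carrée maps x = Rλ, y = Rφ. The meridian scale is h = 1 and the parallel scale is k = 1/cos φ = sec φ.
Along the parallel, k = sec 53° = 1/0.6018 = 1.662.
Map distance = 1220 × 1.662 ≈ 2030 km.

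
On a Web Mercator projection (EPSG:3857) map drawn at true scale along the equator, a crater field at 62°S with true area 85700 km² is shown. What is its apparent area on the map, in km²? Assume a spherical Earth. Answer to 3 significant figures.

389000 km²

Mercator is conformal, so the point scale is isotropic: h = k = sec φ = 1/cos φ.
Areal scale = k² = sec²φ = 1/cos²(62°) = 1/0.4695² = 4.537.
Apparent area = 85700 × 4.537 ≈ 389000 km².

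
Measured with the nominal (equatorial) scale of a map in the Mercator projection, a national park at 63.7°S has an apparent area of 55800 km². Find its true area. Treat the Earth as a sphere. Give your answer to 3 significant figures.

Mercator is conformal, so the point scale is isotropic: h = k = sec φ = 1/cos φ.
Areal scale = k² = sec²φ = 1/cos²(63.7°) = 1/0.4431² = 5.094.
True area = apparent / (areal scale) = 55800 / 5.094 ≈ 11000 km².

11000 km²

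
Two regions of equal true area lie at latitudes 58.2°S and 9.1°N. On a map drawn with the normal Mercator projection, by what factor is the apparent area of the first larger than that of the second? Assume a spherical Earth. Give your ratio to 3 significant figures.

3.51

Mercator is conformal with k = sec φ, so areal scale = k² = sec²φ.
At 58.2°: sec²(58.2°) = 1/0.5270² = 3.601.
At 9.1°: sec²(9.1°) = 1/0.9874² = 1.026.
Ratio = 3.601/1.026 = cos²(9.1°)/cos²(58.2°) ≈ 3.51.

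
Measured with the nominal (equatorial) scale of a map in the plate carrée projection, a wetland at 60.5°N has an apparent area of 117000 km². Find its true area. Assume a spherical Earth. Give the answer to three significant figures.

57600 km²

Plate carrée maps x = Rλ, y = Rφ. The meridian scale is h = 1 and the parallel scale is k = 1/cos φ = sec φ.
Areal scale = h·k = 1 × sec φ; at 60.5°, h = 1.000, k = 2.031, so h·k = 2.031.
True area = apparent / (areal scale) = 117000 / 2.031 ≈ 57600 km².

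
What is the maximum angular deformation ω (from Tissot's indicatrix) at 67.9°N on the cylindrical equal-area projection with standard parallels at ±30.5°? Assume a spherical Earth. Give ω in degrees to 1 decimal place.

A cylindrical equal-area projection with standard parallel φ₀ has meridian scale h = cos φ / cos φ₀ and parallel scale k = cos φ₀ / cos φ (so areas are preserved, h·k = 1).
At 67.9°: h = 0.4366, k = 2.290; principal scales a = 2.290, b = 0.4366.
sin(ω/2) = (a − b)/(a + b) = 1.854/2.727 = 0.6797, so ω = 2 arcsin(0.6797) ≈ 85.6°.

85.6°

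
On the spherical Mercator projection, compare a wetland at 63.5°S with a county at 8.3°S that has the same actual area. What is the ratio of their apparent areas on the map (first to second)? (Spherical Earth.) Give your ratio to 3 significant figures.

4.92

Mercator is conformal with k = sec φ, so areal scale = k² = sec²φ.
At 63.5°: sec²(63.5°) = 1/0.4462² = 5.023.
At 8.3°: sec²(8.3°) = 1/0.9895² = 1.021.
Ratio = 5.023/1.021 = cos²(8.3°)/cos²(63.5°) ≈ 4.92.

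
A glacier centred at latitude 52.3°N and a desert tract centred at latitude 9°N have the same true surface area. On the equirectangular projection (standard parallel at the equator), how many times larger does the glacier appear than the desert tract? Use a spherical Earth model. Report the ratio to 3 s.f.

1.62

For the equirectangular projection with φ₀ = 0 (plate carrée), h = 1 along meridians and k = sec φ along parallels.
Areal scale at 52.3°: h·k = 1.000 × 1.635 = 1.635.
Areal scale at 9°: h·k = 1.000 × 1.012 = 1.012.
Ratio = 1.635/1.012 ≈ 1.62.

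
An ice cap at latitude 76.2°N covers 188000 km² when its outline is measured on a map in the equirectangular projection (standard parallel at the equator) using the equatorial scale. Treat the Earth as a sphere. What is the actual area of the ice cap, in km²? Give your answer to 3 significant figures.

In the plate carrée (x = Rλ, y = Rφ), meridians are true-scale (h = 1) and parallels are stretched by k = sec φ.
Areal scale = h·k = 1 × sec φ; at 76.2°, h = 1.000, k = 4.192, so h·k = 4.192.
True area = apparent / (areal scale) = 188000 / 4.192 ≈ 44800 km².

44800 km²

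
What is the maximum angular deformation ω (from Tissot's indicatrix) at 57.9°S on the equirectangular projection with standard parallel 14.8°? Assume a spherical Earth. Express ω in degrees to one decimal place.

33.8°

The equidistant cylindrical projection with φ₀ = 14.8° has h = 1 (meridians true) and k = cos φ₀ / cos φ along parallels.
At 57.9°: h = 1.000, k = 1.819; principal scales a = 1.819, b = 1.000.
sin(ω/2) = (a − b)/(a + b) = 0.8194/2.819 = 0.2906, so ω = 2 arcsin(0.2906) ≈ 33.8°.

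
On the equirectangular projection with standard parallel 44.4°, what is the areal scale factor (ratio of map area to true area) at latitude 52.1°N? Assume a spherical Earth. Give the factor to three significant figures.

1.16

The equidistant cylindrical projection with φ₀ = 44.4° has h = 1 (meridians true) and k = cos φ₀ / cos φ along parallels.
Areal scale = h·k = 1 × cos φ₀ / cos φ; at 52.1°, h = 1.000, k = 1.163, so h·k = 1.163.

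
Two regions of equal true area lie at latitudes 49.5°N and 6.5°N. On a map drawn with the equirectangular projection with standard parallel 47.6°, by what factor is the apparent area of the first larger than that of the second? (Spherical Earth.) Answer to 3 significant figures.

1.53

The equidistant cylindrical projection with φ₀ = 47.6° has h = 1 (meridians true) and k = cos φ₀ / cos φ along parallels.
Areal scale at 49.5°: h·k = 1.000 × 1.038 = 1.038.
Areal scale at 6.5°: h·k = 1.000 × 0.6787 = 0.6787.
Ratio = 1.038/0.6787 ≈ 1.53.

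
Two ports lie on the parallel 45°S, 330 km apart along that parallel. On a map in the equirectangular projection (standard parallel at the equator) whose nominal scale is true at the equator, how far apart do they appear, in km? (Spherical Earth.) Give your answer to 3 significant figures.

Plate carrée maps x = Rλ, y = Rφ. The meridian scale is h = 1 and the parallel scale is k = 1/cos φ = sec φ.
Along the parallel, k = sec 45° = 1/0.7071 = 1.414.
Map distance = 330 × 1.414 ≈ 467 km.

467 km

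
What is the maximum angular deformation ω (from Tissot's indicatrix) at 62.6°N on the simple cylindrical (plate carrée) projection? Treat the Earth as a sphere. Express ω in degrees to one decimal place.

43.4°

For the equirectangular projection with φ₀ = 0 (plate carrée), h = 1 along meridians and k = sec φ along parallels.
At 62.6°: h = 1.000, k = 2.173; principal scales a = 2.173, b = 1.000.
sin(ω/2) = (a − b)/(a + b) = 1.173/3.173 = 0.3697, so ω = 2 arcsin(0.3697) ≈ 43.4°.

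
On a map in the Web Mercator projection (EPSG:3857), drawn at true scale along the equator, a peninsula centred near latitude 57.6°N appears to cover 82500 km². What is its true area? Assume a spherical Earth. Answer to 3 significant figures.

The Mercator projection is conformal; its linear scale factor is the same in every direction and equals sec φ = 1/cos φ.
Areal scale = k² = sec²φ = 1/cos²(57.6°) = 1/0.5358² = 3.483.
True area = apparent / (areal scale) = 82500 / 3.483 ≈ 23700 km².

23700 km²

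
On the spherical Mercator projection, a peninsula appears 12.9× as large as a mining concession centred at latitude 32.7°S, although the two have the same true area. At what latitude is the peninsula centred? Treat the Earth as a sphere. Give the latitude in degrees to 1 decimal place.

Mercator areal scale is sec²φ, so apparent-area ratio = sec²φ₁ / sec²φ₂ = cos²φ₂ / cos²φ₁.
cos²φ₂ / cos²φ₁ = 12.9  ⇒  cos φ₁ = cos 32.7° / √12.9 = 0.8415/3.592 = 0.2343.
φ₁ = arccos(0.2343) ≈ 76.4°.

76.4°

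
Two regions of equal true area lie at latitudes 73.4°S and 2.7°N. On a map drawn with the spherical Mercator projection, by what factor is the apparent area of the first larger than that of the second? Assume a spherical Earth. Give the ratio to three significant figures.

Mercator is conformal with k = sec φ, so areal scale = k² = sec²φ.
At 73.4°: sec²(73.4°) = 1/0.2857² = 12.25.
At 2.7°: sec²(2.7°) = 1/0.9989² = 1.002.
Ratio = 12.25/1.002 = cos²(2.7°)/cos²(73.4°) ≈ 12.2.

12.2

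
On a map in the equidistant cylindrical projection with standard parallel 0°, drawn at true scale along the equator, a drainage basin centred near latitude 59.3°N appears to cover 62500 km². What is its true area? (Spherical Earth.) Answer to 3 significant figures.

For the equirectangular projection with φ₀ = 0 (plate carrée), h = 1 along meridians and k = sec φ along parallels.
Areal scale = h·k = 1 × sec φ; at 59.3°, h = 1.000, k = 1.959, so h·k = 1.959.
True area = apparent / (areal scale) = 62500 / 1.959 ≈ 31900 km².

31900 km²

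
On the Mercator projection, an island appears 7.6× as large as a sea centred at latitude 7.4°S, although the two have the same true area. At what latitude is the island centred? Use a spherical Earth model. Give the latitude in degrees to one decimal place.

Mercator areal scale is sec²φ, so apparent-area ratio = sec²φ₁ / sec²φ₂ = cos²φ₂ / cos²φ₁.
cos²φ₂ / cos²φ₁ = 7.6  ⇒  cos φ₁ = cos 7.4° / √7.6 = 0.9917/2.757 = 0.3597.
φ₁ = arccos(0.3597) ≈ 68.9°.

68.9°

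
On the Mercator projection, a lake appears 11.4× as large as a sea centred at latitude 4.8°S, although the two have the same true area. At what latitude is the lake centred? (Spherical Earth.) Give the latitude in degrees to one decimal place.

Mercator areal scale is sec²φ, so apparent-area ratio = sec²φ₁ / sec²φ₂ = cos²φ₂ / cos²φ₁.
cos²φ₂ / cos²φ₁ = 11.4  ⇒  cos φ₁ = cos 4.8° / √11.4 = 0.9965/3.376 = 0.2951.
φ₁ = arccos(0.2951) ≈ 72.8°.

72.8°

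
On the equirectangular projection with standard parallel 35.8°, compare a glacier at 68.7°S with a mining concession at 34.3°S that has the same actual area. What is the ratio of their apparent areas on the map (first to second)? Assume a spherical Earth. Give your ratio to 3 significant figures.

2.27

In the equirectangular projection with standard parallel φ₀ = 35.8° (x = Rλ cos φ₀, y = Rφ), meridians are true-scale (h = 1) and the parallel scale is k = cos φ₀ / cos φ.
Areal scale at 68.7°: h·k = 1.000 × 2.233 = 2.233.
Areal scale at 34.3°: h·k = 1.000 × 0.9818 = 0.9818.
Ratio = 2.233/0.9818 ≈ 2.27.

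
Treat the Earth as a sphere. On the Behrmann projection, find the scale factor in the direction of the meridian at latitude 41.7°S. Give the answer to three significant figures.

Behrmann is a cylindrical equal-area projection with standard parallels at ±30°. A cylindrical equal-area projection with standard parallel φ₀ has meridian scale h = cos φ / cos φ₀ and parallel scale k = cos φ₀ / cos φ (so areas are preserved, h·k = 1).
h = cos 41.7° / cos 30° = 0.7466/0.8660 = 0.8621.

0.862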